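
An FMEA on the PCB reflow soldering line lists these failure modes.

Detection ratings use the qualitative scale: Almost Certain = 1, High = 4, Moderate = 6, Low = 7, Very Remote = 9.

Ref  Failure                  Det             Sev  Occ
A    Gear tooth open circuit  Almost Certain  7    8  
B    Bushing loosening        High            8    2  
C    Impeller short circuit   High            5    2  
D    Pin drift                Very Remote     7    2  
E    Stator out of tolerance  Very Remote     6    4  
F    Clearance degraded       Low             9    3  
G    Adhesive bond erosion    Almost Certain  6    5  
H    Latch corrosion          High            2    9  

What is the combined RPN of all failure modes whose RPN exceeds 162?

RPN = Severity × Occurrence × Detection:
  A: 7 × 8 × 1 = 56
  B: 8 × 2 × 4 = 64
  C: 5 × 2 × 4 = 40
  D: 7 × 2 × 9 = 126
  E: 6 × 4 × 9 = 216
  F: 9 × 3 × 7 = 189
  G: 6 × 5 × 1 = 30
  H: 2 × 9 × 4 = 72
RPN > 162: E (216), F (189).
Sum: 216 + 189 = 405.

405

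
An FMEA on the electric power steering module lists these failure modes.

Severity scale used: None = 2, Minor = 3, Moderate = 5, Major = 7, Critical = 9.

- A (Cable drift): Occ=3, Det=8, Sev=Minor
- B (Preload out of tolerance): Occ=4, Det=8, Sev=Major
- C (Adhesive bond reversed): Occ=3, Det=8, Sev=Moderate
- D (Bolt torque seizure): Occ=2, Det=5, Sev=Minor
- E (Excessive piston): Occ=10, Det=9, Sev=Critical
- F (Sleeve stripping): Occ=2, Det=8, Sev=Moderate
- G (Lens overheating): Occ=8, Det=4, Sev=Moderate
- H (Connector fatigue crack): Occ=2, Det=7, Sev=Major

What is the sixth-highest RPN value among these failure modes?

RPN = Severity × Occurrence × Detection:
  A: 3 × 3 × 8 = 72
  B: 7 × 4 × 8 = 224
  C: 5 × 3 × 8 = 120
  D: 3 × 2 × 5 = 30
  E: 9 × 10 × 9 = 810
  F: 5 × 2 × 8 = 80
  G: 5 × 8 × 4 = 160
  H: 7 × 2 × 7 = 98
Sorted descending: 810, 224, 160, 120, 98, 80, 72, 30.
The sixth-highest RPN is 80 (F).

80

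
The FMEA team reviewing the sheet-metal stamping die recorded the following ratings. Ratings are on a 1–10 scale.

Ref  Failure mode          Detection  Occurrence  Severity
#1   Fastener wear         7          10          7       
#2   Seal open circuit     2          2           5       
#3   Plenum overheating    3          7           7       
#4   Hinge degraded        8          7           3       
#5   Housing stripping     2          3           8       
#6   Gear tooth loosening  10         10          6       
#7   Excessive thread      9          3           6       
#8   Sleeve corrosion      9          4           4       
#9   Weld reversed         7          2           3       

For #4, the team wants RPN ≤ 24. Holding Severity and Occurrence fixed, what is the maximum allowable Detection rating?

#4: S=3, O=7, D=8 → current RPN = 168.
Fixed product = 21. Need 21 × D ≤ 24, so D ≤ 24/21 = 1.14.
Maximum integer Detection rating = 1 (gives RPN 21; D=2 would give 42 > 24).

1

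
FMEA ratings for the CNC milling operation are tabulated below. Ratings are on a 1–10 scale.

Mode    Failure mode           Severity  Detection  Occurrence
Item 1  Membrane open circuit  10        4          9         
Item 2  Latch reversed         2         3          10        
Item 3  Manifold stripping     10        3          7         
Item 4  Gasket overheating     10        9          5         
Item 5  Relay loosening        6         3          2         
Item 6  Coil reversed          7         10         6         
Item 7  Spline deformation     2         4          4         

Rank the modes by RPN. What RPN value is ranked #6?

RPN = Severity × Occurrence × Detection:
  Item 1: 10 × 9 × 4 = 360
  Item 2: 2 × 10 × 3 = 60
  Item 3: 10 × 7 × 3 = 210
  Item 4: 10 × 5 × 9 = 450
  Item 5: 6 × 2 × 3 = 36
  Item 6: 7 × 6 × 10 = 420
  Item 7: 2 × 4 × 4 = 32
Sorted descending: 450, 420, 360, 210, 60, 36, 32.
The sixth-highest RPN is 36 (Item 5).

36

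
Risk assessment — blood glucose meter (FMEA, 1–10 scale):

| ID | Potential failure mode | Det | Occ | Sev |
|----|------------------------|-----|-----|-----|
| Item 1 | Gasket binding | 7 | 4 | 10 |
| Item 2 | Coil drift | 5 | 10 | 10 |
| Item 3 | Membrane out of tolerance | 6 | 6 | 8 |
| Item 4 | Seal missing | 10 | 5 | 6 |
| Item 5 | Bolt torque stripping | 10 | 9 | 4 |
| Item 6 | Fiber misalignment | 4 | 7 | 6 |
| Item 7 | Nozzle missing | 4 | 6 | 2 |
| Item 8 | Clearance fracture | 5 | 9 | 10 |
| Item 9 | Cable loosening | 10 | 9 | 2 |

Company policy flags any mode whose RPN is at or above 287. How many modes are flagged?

5

RPN = Severity × Occurrence × Detection:
  Item 1: 10 × 4 × 7 = 280
  Item 2: 10 × 10 × 5 = 500
  Item 3: 8 × 6 × 6 = 288
  Item 4: 6 × 5 × 10 = 300
  Item 5: 4 × 9 × 10 = 360
  Item 6: 6 × 7 × 4 = 168
  Item 7: 2 × 6 × 4 = 48
  Item 8: 10 × 9 × 5 = 450
  Item 9: 2 × 9 × 10 = 180
Modes with RPN ≥ 287: Item 2 (500), Item 3 (288), Item 4 (300), Item 5 (360), Item 8 (450) → 5.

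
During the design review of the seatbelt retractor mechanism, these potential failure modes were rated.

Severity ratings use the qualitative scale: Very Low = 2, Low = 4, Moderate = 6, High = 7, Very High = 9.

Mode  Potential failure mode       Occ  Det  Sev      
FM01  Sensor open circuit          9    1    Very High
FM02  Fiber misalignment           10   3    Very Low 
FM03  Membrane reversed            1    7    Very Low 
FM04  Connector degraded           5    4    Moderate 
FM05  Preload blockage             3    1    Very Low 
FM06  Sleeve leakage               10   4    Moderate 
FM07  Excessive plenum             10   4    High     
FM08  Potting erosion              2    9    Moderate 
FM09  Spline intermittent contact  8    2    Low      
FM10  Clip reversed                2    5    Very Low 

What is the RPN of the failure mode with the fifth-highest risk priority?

RPN = Severity × Occurrence × Detection:
  FM01: 9 × 9 × 1 = 81
  FM02: 2 × 10 × 3 = 60
  FM03: 2 × 1 × 7 = 14
  FM04: 6 × 5 × 4 = 120
  FM05: 2 × 3 × 1 = 6
  FM06: 6 × 10 × 4 = 240
  FM07: 7 × 10 × 4 = 280
  FM08: 6 × 2 × 9 = 108
  FM09: 4 × 8 × 2 = 64
  FM10: 2 × 2 × 5 = 20
Sorted descending: 280, 240, 120, 108, 81, 64, 60, 20, 14, 6.
The fifth-highest RPN is 81 (FM01).

81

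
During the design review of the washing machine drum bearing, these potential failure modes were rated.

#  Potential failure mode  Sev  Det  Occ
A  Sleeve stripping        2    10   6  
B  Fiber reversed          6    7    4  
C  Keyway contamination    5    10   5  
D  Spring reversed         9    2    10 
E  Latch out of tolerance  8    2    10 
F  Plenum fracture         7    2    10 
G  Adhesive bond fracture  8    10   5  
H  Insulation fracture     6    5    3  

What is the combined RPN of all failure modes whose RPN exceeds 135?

RPN = Severity × Occurrence × Detection:
  A: 2 × 6 × 10 = 120
  B: 6 × 4 × 7 = 168
  C: 5 × 5 × 10 = 250
  D: 9 × 10 × 2 = 180
  E: 8 × 10 × 2 = 160
  F: 7 × 10 × 2 = 140
  G: 8 × 5 × 10 = 400
  H: 6 × 3 × 5 = 90
RPN > 135: B (168), C (250), D (180), E (160), F (140), G (400).
Sum: 168 + 250 + 180 + 160 + 140 + 400 = 1298.

1298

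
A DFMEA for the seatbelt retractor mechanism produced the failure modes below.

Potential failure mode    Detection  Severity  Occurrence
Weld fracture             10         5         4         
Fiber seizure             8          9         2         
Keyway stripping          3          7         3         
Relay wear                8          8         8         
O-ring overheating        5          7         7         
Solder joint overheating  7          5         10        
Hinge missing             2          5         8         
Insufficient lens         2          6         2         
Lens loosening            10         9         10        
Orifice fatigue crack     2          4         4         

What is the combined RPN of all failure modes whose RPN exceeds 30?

RPN = Severity × Occurrence × Detection:
  Weld fracture: 5 × 4 × 10 = 200
  Fiber seizure: 9 × 2 × 8 = 144
  Keyway stripping: 7 × 3 × 3 = 63
  Relay wear: 8 × 8 × 8 = 512
  O-ring overheating: 7 × 7 × 5 = 245
  Solder joint overheating: 5 × 10 × 7 = 350
  Hinge missing: 5 × 8 × 2 = 80
  Insufficient lens: 6 × 2 × 2 = 24
  Lens loosening: 9 × 10 × 10 = 900
  Orifice fatigue crack: 4 × 4 × 2 = 32
RPN > 30: Weld fracture (200), Fiber seizure (144), Keyway stripping (63), Relay wear (512), O-ring overheating (245), Solder joint overheating (350), Hinge missing (80), Lens loosening (900), Orifice fatigue crack (32).
Sum: 200 + 144 + 63 + 512 + 245 + 350 + 80 + 900 + 32 = 2526.

2526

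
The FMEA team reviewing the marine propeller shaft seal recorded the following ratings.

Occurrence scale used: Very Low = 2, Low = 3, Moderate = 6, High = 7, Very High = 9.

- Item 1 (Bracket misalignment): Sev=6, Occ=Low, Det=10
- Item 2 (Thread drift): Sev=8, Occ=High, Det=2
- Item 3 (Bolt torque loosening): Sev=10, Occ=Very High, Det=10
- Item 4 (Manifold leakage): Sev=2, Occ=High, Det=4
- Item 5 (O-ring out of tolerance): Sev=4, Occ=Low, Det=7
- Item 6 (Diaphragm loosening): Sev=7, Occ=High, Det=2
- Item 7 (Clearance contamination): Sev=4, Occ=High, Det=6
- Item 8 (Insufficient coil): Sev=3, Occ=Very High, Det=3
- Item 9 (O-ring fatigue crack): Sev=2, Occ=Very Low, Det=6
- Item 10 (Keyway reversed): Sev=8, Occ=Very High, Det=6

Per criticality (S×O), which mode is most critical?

Item 3

Criticality = Severity × Occurrence:
  Item 1: 6 × 3 = 18
  Item 2: 8 × 7 = 56
  Item 3: 10 × 9 = 90
  Item 4: 2 × 7 = 14
  Item 5: 4 × 3 = 12
  Item 6: 7 × 7 = 49
  Item 7: 4 × 7 = 28
  Item 8: 3 × 9 = 27
  Item 9: 2 × 2 = 4
  Item 10: 8 × 9 = 72
Highest criticality is 90 → Item 3.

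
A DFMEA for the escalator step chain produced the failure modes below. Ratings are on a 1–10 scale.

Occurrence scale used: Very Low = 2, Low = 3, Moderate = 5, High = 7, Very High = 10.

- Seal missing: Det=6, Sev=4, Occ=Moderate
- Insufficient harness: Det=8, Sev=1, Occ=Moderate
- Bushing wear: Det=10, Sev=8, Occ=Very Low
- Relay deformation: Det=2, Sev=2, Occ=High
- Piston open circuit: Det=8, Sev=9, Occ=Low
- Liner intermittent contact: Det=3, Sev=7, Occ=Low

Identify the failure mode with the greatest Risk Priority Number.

Piston open circuit

RPN = Severity × Occurrence × Detection:
  Seal missing: 4 × 5 × 6 = 120
  Insufficient harness: 1 × 5 × 8 = 40
  Bushing wear: 8 × 2 × 10 = 160
  Relay deformation: 2 × 7 × 2 = 28
  Piston open circuit: 9 × 3 × 8 = 216
  Liner intermittent contact: 7 × 3 × 3 = 63
Highest RPN is 216 → Piston open circuit.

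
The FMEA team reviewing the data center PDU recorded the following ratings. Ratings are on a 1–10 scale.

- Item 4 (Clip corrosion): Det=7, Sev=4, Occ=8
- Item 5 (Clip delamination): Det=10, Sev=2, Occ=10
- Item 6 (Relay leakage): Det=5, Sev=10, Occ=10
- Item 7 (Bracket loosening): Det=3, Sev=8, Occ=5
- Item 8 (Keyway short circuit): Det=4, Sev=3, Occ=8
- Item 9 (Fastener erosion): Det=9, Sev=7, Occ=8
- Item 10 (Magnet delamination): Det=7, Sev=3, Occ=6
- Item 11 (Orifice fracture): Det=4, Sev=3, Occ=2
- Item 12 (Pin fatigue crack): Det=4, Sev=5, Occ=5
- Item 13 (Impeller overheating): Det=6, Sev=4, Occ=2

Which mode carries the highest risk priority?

RPN = Severity × Occurrence × Detection:
  Item 4: 4 × 8 × 7 = 224
  Item 5: 2 × 10 × 10 = 200
  Item 6: 10 × 10 × 5 = 500
  Item 7: 8 × 5 × 3 = 120
  Item 8: 3 × 8 × 4 = 96
  Item 9: 7 × 8 × 9 = 504
  Item 10: 3 × 6 × 7 = 126
  Item 11: 3 × 2 × 4 = 24
  Item 12: 5 × 5 × 4 = 100
  Item 13: 4 × 2 × 6 = 48
Highest RPN is 504 → Item 9.

Item 9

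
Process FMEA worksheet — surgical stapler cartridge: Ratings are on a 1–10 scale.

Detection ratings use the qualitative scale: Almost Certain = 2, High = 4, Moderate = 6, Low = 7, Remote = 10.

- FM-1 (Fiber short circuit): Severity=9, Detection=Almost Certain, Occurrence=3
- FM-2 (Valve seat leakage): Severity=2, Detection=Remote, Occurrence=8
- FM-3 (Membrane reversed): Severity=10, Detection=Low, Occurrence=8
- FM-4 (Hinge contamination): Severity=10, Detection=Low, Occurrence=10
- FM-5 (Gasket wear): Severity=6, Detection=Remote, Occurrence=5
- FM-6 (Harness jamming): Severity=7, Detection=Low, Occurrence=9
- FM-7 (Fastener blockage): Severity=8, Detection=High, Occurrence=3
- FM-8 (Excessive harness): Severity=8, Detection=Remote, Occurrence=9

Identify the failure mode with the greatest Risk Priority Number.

RPN = Severity × Occurrence × Detection:
  FM-1: 9 × 3 × 2 = 54
  FM-2: 2 × 8 × 10 = 160
  FM-3: 10 × 8 × 7 = 560
  FM-4: 10 × 10 × 7 = 700
  FM-5: 6 × 5 × 10 = 300
  FM-6: 7 × 9 × 7 = 441
  FM-7: 8 × 3 × 4 = 96
  FM-8: 8 × 9 × 10 = 720
Highest RPN is 720 → FM-8.

FM-8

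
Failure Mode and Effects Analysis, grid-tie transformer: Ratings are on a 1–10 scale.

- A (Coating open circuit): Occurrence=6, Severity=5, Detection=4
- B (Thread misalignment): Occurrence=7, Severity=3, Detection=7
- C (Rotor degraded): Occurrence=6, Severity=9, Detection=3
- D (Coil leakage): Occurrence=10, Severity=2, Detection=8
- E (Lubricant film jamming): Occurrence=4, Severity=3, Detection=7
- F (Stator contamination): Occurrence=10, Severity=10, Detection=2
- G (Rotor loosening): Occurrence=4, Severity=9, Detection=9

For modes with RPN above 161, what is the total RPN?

686

RPN = Severity × Occurrence × Detection:
  A: 5 × 6 × 4 = 120
  B: 3 × 7 × 7 = 147
  C: 9 × 6 × 3 = 162
  D: 2 × 10 × 8 = 160
  E: 3 × 4 × 7 = 84
  F: 10 × 10 × 2 = 200
  G: 9 × 4 × 9 = 324
RPN > 161: C (162), F (200), G (324).
Sum: 162 + 200 + 324 = 686.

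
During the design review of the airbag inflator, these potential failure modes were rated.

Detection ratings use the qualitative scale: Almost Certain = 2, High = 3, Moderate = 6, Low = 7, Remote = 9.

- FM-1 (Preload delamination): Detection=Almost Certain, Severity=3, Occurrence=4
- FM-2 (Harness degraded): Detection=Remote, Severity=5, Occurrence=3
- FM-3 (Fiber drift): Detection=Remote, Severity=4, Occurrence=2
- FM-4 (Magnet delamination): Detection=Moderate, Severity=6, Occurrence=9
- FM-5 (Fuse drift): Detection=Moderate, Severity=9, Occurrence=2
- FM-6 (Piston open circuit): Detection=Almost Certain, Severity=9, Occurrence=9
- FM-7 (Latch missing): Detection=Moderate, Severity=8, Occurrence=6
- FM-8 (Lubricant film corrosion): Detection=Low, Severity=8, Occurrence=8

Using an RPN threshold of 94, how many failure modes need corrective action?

RPN = Severity × Occurrence × Detection:
  FM-1: 3 × 4 × 2 = 24
  FM-2: 5 × 3 × 9 = 135
  FM-3: 4 × 2 × 9 = 72
  FM-4: 6 × 9 × 6 = 324
  FM-5: 9 × 2 × 6 = 108
  FM-6: 9 × 9 × 2 = 162
  FM-7: 8 × 6 × 6 = 288
  FM-8: 8 × 8 × 7 = 448
Modes with RPN ≥ 94: FM-2 (135), FM-4 (324), FM-5 (108), FM-6 (162), FM-7 (288), FM-8 (448) → 6.

6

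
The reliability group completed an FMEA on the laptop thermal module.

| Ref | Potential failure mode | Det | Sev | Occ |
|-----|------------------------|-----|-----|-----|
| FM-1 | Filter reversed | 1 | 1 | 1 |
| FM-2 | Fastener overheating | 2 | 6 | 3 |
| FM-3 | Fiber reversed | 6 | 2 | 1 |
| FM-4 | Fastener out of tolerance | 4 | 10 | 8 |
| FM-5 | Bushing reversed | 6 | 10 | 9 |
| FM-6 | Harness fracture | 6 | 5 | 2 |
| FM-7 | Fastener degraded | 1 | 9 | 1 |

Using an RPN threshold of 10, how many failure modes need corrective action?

RPN = Severity × Occurrence × Detection:
  FM-1: 1 × 1 × 1 = 1
  FM-2: 6 × 3 × 2 = 36
  FM-3: 2 × 1 × 6 = 12
  FM-4: 10 × 8 × 4 = 320
  FM-5: 10 × 9 × 6 = 540
  FM-6: 5 × 2 × 6 = 60
  FM-7: 9 × 1 × 1 = 9
Modes with RPN ≥ 10: FM-2 (36), FM-3 (12), FM-4 (320), FM-5 (540), FM-6 (60) → 5.

5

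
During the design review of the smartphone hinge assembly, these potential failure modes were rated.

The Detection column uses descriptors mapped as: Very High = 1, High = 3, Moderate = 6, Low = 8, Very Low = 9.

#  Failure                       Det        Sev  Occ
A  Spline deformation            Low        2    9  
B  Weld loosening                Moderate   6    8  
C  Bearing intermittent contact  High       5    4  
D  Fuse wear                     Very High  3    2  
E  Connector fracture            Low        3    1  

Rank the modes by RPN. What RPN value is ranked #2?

144

RPN = Severity × Occurrence × Detection:
  A: 2 × 9 × 8 = 144
  B: 6 × 8 × 6 = 288
  C: 5 × 4 × 3 = 60
  D: 3 × 2 × 1 = 6
  E: 3 × 1 × 8 = 24
Sorted descending: 288, 144, 60, 24, 6.
The second-highest RPN is 144 (A).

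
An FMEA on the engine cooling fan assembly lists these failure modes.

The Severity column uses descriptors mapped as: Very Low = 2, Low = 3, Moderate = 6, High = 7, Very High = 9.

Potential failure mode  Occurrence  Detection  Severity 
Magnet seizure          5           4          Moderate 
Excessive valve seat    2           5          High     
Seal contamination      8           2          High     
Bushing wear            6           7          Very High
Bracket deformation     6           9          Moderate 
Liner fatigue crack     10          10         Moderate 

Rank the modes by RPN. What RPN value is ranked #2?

RPN = Severity × Occurrence × Detection:
  Magnet seizure: 6 × 5 × 4 = 120
  Excessive valve seat: 7 × 2 × 5 = 70
  Seal contamination: 7 × 8 × 2 = 112
  Bushing wear: 9 × 6 × 7 = 378
  Bracket deformation: 6 × 6 × 9 = 324
  Liner fatigue crack: 6 × 10 × 10 = 600
Sorted descending: 600, 378, 324, 120, 112, 70.
The second-highest RPN is 378 (Bushing wear).

378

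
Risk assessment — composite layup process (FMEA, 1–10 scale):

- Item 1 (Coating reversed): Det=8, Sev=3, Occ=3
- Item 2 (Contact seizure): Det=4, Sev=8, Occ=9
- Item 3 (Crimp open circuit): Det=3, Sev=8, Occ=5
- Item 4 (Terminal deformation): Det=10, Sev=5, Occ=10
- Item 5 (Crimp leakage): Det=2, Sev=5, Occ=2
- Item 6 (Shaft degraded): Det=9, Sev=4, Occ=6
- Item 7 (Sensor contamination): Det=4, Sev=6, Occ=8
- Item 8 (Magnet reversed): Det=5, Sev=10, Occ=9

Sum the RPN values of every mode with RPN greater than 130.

RPN = Severity × Occurrence × Detection:
  Item 1: 3 × 3 × 8 = 72
  Item 2: 8 × 9 × 4 = 288
  Item 3: 8 × 5 × 3 = 120
  Item 4: 5 × 10 × 10 = 500
  Item 5: 5 × 2 × 2 = 20
  Item 6: 4 × 6 × 9 = 216
  Item 7: 6 × 8 × 4 = 192
  Item 8: 10 × 9 × 5 = 450
RPN > 130: Item 2 (288), Item 4 (500), Item 6 (216), Item 7 (192), Item 8 (450).
Sum: 288 + 500 + 216 + 192 + 450 = 1646.

1646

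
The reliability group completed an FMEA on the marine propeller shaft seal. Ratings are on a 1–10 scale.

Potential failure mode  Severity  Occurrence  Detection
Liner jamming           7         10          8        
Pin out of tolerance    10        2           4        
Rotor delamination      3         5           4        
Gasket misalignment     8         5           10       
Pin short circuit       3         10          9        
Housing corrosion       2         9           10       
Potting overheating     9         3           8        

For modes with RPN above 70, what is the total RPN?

RPN = Severity × Occurrence × Detection:
  Liner jamming: 7 × 10 × 8 = 560
  Pin out of tolerance: 10 × 2 × 4 = 80
  Rotor delamination: 3 × 5 × 4 = 60
  Gasket misalignment: 8 × 5 × 10 = 400
  Pin short circuit: 3 × 10 × 9 = 270
  Housing corrosion: 2 × 9 × 10 = 180
  Potting overheating: 9 × 3 × 8 = 216
RPN > 70: Liner jamming (560), Pin out of tolerance (80), Gasket misalignment (400), Pin short circuit (270), Housing corrosion (180), Potting overheating (216).
Sum: 560 + 80 + 400 + 270 + 180 + 216 = 1706.

1706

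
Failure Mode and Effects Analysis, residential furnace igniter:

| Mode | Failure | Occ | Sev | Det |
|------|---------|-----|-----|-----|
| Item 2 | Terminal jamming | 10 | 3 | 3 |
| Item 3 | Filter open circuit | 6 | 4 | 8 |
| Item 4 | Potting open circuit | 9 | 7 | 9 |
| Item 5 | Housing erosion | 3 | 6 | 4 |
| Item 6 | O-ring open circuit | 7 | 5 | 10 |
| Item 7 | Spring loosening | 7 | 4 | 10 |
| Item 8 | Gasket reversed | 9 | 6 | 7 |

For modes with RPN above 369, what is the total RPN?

RPN = Severity × Occurrence × Detection:
  Item 2: 3 × 10 × 3 = 90
  Item 3: 4 × 6 × 8 = 192
  Item 4: 7 × 9 × 9 = 567
  Item 5: 6 × 3 × 4 = 72
  Item 6: 5 × 7 × 10 = 350
  Item 7: 4 × 7 × 10 = 280
  Item 8: 6 × 9 × 7 = 378
RPN > 369: Item 4 (567), Item 8 (378).
Sum: 567 + 378 = 945.

945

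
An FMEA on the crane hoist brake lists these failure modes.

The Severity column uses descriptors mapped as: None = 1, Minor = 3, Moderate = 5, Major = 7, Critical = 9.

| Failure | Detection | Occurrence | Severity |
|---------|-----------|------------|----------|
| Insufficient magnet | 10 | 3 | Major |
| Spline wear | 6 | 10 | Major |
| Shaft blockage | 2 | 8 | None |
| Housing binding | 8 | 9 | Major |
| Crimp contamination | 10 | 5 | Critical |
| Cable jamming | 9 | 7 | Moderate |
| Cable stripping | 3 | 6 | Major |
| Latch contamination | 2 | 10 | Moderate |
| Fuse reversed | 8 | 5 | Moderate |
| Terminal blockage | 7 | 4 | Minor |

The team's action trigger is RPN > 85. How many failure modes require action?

RPN = Severity × Occurrence × Detection:
  Insufficient magnet: 7 × 3 × 10 = 210
  Spline wear: 7 × 10 × 6 = 420
  Shaft blockage: 1 × 8 × 2 = 16
  Housing binding: 7 × 9 × 8 = 504
  Crimp contamination: 9 × 5 × 10 = 450
  Cable jamming: 5 × 7 × 9 = 315
  Cable stripping: 7 × 6 × 3 = 126
  Latch contamination: 5 × 10 × 2 = 100
  Fuse reversed: 5 × 5 × 8 = 200
  Terminal blockage: 3 × 4 × 7 = 84
Modes with RPN > 85: Insufficient magnet (210), Spline wear (420), Housing binding (504), Crimp contamination (450), Cable jamming (315), Cable stripping (126), Latch contamination (100), Fuse reversed (200) → 8.

8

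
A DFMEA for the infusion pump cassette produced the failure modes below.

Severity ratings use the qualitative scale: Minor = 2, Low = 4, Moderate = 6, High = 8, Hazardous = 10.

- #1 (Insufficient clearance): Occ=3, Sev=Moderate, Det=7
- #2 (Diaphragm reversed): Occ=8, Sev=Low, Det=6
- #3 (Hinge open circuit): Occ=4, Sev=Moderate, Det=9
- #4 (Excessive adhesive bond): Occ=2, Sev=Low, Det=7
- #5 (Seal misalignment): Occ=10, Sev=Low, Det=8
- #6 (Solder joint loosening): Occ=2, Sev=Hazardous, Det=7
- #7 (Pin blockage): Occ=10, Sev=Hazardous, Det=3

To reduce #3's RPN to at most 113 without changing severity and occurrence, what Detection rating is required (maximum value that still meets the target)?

4

#3: S=6, O=4, D=9 → current RPN = 216.
Fixed product = 24. Need 24 × D ≤ 113, so D ≤ 113/24 = 4.71.
Maximum integer Detection rating = 4 (gives RPN 96; D=5 would give 120 > 113).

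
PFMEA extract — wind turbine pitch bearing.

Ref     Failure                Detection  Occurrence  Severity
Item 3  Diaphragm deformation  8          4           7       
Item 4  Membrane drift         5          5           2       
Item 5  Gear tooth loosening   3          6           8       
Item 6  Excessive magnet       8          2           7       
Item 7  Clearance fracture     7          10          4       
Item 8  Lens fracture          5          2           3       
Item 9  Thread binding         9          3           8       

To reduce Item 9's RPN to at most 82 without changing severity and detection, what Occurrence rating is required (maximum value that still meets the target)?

Item 9: S=8, O=3, D=9 → current RPN = 216.
Fixed product = 72. Need 72 × O ≤ 82, so O ≤ 82/72 = 1.14.
Maximum integer Occurrence rating = 1 (gives RPN 72; O=2 would give 144 > 82).

1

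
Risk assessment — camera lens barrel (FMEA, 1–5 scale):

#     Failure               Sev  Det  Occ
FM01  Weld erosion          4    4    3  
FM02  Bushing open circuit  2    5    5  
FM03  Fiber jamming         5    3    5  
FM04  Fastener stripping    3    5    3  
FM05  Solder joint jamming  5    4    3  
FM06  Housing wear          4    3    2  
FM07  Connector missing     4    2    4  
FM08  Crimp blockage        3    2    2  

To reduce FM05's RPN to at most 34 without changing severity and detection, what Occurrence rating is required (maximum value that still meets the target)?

1

FM05: S=5, O=3, D=4 → current RPN = 60.
Fixed product = 20. Need 20 × O ≤ 34, so O ≤ 34/20 = 1.70.
Maximum integer Occurrence rating = 1 (gives RPN 20; O=2 would give 40 > 34).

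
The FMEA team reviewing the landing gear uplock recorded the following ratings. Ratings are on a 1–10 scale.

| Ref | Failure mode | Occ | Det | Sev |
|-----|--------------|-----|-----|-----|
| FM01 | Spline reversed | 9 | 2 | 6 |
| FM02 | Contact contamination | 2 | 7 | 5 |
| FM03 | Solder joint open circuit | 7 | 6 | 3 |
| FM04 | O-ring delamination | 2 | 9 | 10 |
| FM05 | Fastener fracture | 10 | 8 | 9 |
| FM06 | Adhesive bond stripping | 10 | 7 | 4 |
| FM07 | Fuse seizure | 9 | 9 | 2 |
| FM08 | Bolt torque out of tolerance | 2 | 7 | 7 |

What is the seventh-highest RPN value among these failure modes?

98

RPN = Severity × Occurrence × Detection:
  FM01: 6 × 9 × 2 = 108
  FM02: 5 × 2 × 7 = 70
  FM03: 3 × 7 × 6 = 126
  FM04: 10 × 2 × 9 = 180
  FM05: 9 × 10 × 8 = 720
  FM06: 4 × 10 × 7 = 280
  FM07: 2 × 9 × 9 = 162
  FM08: 7 × 2 × 7 = 98
Sorted descending: 720, 280, 180, 162, 126, 108, 98, 70.
The seventh-highest RPN is 98 (FM08).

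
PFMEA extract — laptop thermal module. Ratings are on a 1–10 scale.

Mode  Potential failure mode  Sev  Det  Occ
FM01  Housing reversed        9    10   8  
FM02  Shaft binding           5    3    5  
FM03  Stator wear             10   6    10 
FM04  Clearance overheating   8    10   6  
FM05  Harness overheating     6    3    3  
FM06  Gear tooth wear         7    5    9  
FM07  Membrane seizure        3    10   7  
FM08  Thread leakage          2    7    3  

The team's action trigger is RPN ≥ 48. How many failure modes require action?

7

RPN = Severity × Occurrence × Detection:
  FM01: 9 × 8 × 10 = 720
  FM02: 5 × 5 × 3 = 75
  FM03: 10 × 10 × 6 = 600
  FM04: 8 × 6 × 10 = 480
  FM05: 6 × 3 × 3 = 54
  FM06: 7 × 9 × 5 = 315
  FM07: 3 × 7 × 10 = 210
  FM08: 2 × 3 × 7 = 42
Modes with RPN ≥ 48: FM01 (720), FM02 (75), FM03 (600), FM04 (480), FM05 (54), FM06 (315), FM07 (210) → 7.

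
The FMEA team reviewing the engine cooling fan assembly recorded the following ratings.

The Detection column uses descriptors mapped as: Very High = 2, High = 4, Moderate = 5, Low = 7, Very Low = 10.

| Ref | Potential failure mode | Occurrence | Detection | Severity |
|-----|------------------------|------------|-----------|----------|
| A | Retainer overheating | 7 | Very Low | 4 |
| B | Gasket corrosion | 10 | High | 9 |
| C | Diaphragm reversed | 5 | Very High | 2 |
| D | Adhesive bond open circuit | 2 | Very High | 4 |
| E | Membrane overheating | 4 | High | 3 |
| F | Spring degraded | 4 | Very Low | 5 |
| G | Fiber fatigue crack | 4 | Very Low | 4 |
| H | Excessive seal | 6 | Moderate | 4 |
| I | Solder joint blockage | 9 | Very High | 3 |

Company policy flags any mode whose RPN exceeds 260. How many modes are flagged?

2

RPN = Severity × Occurrence × Detection:
  A: 4 × 7 × 10 = 280
  B: 9 × 10 × 4 = 360
  C: 2 × 5 × 2 = 20
  D: 4 × 2 × 2 = 16
  E: 3 × 4 × 4 = 48
  F: 5 × 4 × 10 = 200
  G: 4 × 4 × 10 = 160
  H: 4 × 6 × 5 = 120
  I: 3 × 9 × 2 = 54
Modes with RPN > 260: A (280), B (360) → 2.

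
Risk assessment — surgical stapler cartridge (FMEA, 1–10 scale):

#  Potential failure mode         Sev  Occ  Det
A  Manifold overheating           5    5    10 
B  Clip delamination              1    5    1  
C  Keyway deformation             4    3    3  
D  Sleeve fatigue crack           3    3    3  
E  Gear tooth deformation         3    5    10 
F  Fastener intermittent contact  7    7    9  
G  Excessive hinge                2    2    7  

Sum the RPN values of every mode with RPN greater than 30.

RPN = Severity × Occurrence × Detection:
  A: 5 × 5 × 10 = 250
  B: 1 × 5 × 1 = 5
  C: 4 × 3 × 3 = 36
  D: 3 × 3 × 3 = 27
  E: 3 × 5 × 10 = 150
  F: 7 × 7 × 9 = 441
  G: 2 × 2 × 7 = 28
RPN > 30: A (250), C (36), E (150), F (441).
Sum: 250 + 36 + 150 + 441 = 877.

877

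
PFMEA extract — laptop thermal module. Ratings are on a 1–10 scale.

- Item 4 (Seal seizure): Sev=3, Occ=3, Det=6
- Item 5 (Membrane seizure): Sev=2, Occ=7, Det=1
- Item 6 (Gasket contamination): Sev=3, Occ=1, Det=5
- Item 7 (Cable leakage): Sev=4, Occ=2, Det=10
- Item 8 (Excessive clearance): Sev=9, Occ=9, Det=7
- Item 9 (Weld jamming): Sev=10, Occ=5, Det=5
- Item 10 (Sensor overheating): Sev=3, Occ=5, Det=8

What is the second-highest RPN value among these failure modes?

RPN = Severity × Occurrence × Detection:
  Item 4: 3 × 3 × 6 = 54
  Item 5: 2 × 7 × 1 = 14
  Item 6: 3 × 1 × 5 = 15
  Item 7: 4 × 2 × 10 = 80
  Item 8: 9 × 9 × 7 = 567
  Item 9: 10 × 5 × 5 = 250
  Item 10: 3 × 5 × 8 = 120
Sorted descending: 567, 250, 120, 80, 54, 15, 14.
The second-highest RPN is 250 (Item 9).

250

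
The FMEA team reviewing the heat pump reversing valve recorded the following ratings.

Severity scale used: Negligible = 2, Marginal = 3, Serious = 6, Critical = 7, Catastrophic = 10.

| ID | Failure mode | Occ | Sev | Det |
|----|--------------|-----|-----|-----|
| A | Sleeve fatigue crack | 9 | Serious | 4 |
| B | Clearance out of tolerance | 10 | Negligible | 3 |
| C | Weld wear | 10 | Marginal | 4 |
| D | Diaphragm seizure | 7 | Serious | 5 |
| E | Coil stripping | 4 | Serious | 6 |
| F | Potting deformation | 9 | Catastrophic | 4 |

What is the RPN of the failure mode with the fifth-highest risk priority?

120

RPN = Severity × Occurrence × Detection:
  A: 6 × 9 × 4 = 216
  B: 2 × 10 × 3 = 60
  C: 3 × 10 × 4 = 120
  D: 6 × 7 × 5 = 210
  E: 6 × 4 × 6 = 144
  F: 10 × 9 × 4 = 360
Sorted descending: 360, 216, 210, 144, 120, 60.
The fifth-highest RPN is 120 (C).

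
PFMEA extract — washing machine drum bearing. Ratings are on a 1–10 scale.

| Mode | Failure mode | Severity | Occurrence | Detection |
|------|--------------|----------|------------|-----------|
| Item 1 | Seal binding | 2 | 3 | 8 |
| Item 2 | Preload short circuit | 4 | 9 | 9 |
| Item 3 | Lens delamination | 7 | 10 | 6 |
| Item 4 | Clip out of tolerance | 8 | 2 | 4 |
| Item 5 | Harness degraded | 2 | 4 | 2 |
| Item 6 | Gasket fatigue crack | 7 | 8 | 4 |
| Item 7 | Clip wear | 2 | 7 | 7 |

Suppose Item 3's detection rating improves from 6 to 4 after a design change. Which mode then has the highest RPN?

Item 2

RPN = Severity × Occurrence × Detection:
  Item 1: 2 × 3 × 8 = 48
  Item 2: 4 × 9 × 9 = 324
  Item 3: 7 × 10 × 6 = 420
  Item 4: 8 × 2 × 4 = 64
  Item 5: 2 × 4 × 2 = 16
  Item 6: 7 × 8 × 4 = 224
  Item 7: 2 × 7 × 7 = 98
After action: Item 3 → 7 × 10 × 4 = 280.
Revised RPNs: Item 2=324, Item 3=280, Item 6=224, Item 7=98, Item 4=64, Item 1=48, Item 5=16.
Highest is now Item 2 (324).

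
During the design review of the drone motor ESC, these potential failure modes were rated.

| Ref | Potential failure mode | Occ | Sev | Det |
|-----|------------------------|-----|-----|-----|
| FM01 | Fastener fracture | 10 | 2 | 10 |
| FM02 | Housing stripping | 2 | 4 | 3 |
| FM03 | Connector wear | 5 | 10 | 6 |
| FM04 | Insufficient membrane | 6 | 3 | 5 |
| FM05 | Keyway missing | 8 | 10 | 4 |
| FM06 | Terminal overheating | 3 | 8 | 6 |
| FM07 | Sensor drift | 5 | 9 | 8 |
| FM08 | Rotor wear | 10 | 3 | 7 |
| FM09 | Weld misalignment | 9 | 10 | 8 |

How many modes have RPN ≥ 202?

RPN = Severity × Occurrence × Detection:
  FM01: 2 × 10 × 10 = 200
  FM02: 4 × 2 × 3 = 24
  FM03: 10 × 5 × 6 = 300
  FM04: 3 × 6 × 5 = 90
  FM05: 10 × 8 × 4 = 320
  FM06: 8 × 3 × 6 = 144
  FM07: 9 × 5 × 8 = 360
  FM08: 3 × 10 × 7 = 210
  FM09: 10 × 9 × 8 = 720
Modes with RPN ≥ 202: FM03 (300), FM05 (320), FM07 (360), FM08 (210), FM09 (720) → 5.

5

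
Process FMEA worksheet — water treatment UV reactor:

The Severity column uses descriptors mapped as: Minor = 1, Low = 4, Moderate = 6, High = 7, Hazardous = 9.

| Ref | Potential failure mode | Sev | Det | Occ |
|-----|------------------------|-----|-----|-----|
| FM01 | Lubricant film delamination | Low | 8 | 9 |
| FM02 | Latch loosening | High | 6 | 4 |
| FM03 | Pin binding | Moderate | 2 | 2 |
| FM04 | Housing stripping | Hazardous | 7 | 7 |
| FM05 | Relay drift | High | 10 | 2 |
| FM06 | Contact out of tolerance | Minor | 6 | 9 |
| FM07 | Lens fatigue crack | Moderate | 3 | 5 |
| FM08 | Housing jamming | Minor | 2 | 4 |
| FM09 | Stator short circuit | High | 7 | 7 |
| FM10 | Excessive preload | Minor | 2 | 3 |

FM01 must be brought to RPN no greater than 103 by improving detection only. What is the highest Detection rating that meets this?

FM01: S=4, O=9, D=8 → current RPN = 288.
Fixed product = 36. Need 36 × D ≤ 103, so D ≤ 103/36 = 2.86.
Maximum integer Detection rating = 2 (gives RPN 72; D=3 would give 108 > 103).

2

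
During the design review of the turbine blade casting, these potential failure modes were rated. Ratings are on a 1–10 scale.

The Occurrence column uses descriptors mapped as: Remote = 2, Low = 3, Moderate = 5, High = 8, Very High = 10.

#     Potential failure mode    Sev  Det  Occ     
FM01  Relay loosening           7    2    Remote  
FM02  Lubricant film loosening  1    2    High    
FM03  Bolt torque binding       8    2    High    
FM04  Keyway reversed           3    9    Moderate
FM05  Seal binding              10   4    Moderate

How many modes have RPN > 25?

4

RPN = Severity × Occurrence × Detection:
  FM01: 7 × 2 × 2 = 28
  FM02: 1 × 8 × 2 = 16
  FM03: 8 × 8 × 2 = 128
  FM04: 3 × 5 × 9 = 135
  FM05: 10 × 5 × 4 = 200
Modes with RPN > 25: FM01 (28), FM03 (128), FM04 (135), FM05 (200) → 4.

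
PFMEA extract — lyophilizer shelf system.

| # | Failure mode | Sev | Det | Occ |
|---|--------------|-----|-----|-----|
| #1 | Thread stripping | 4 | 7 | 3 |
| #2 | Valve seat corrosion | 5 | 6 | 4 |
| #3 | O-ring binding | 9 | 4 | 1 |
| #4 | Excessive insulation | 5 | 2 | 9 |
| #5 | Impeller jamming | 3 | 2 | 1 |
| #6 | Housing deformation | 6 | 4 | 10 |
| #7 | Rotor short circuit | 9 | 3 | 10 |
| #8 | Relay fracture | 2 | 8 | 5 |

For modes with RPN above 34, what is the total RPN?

920

RPN = Severity × Occurrence × Detection:
  #1: 4 × 3 × 7 = 84
  #2: 5 × 4 × 6 = 120
  #3: 9 × 1 × 4 = 36
  #4: 5 × 9 × 2 = 90
  #5: 3 × 1 × 2 = 6
  #6: 6 × 10 × 4 = 240
  #7: 9 × 10 × 3 = 270
  #8: 2 × 5 × 8 = 80
RPN > 34: #1 (84), #2 (120), #3 (36), #4 (90), #6 (240), #7 (270), #8 (80).
Sum: 84 + 120 + 36 + 90 + 240 + 270 + 80 = 920.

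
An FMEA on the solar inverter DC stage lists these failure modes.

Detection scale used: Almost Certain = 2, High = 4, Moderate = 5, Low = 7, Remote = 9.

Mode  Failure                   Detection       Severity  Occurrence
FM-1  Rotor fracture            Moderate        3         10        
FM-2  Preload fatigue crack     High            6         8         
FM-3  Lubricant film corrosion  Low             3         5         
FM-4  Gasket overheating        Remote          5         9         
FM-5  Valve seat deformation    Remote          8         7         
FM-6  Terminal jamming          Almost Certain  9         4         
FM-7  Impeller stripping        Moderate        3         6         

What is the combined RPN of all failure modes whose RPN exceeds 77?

1446

RPN = Severity × Occurrence × Detection:
  FM-1: 3 × 10 × 5 = 150
  FM-2: 6 × 8 × 4 = 192
  FM-3: 3 × 5 × 7 = 105
  FM-4: 5 × 9 × 9 = 405
  FM-5: 8 × 7 × 9 = 504
  FM-6: 9 × 4 × 2 = 72
  FM-7: 3 × 6 × 5 = 90
RPN > 77: FM-1 (150), FM-2 (192), FM-3 (105), FM-4 (405), FM-5 (504), FM-7 (90).
Sum: 150 + 192 + 105 + 405 + 504 + 90 = 1446.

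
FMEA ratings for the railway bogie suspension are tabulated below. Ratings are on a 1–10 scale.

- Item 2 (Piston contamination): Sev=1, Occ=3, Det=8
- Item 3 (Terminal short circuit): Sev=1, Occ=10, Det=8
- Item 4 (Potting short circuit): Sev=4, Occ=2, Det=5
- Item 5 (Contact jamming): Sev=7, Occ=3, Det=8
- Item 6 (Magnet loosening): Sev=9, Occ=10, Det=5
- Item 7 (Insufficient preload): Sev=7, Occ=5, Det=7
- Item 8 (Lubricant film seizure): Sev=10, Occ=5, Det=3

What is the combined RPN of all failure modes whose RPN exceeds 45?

1093

RPN = Severity × Occurrence × Detection:
  Item 2: 1 × 3 × 8 = 24
  Item 3: 1 × 10 × 8 = 80
  Item 4: 4 × 2 × 5 = 40
  Item 5: 7 × 3 × 8 = 168
  Item 6: 9 × 10 × 5 = 450
  Item 7: 7 × 5 × 7 = 245
  Item 8: 10 × 5 × 3 = 150
RPN > 45: Item 3 (80), Item 5 (168), Item 6 (450), Item 7 (245), Item 8 (150).
Sum: 80 + 168 + 450 + 245 + 150 = 1093.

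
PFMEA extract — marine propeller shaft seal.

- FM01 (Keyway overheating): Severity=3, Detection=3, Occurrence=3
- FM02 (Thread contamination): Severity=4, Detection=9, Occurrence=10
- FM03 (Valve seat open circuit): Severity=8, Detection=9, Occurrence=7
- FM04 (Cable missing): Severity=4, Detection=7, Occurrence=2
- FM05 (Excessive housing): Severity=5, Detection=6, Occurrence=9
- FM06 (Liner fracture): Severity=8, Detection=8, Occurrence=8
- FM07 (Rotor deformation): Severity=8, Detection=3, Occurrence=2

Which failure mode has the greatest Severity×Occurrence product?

FM06

Criticality = Severity × Occurrence:
  FM01: 3 × 3 = 9
  FM02: 4 × 10 = 40
  FM03: 8 × 7 = 56
  FM04: 4 × 2 = 8
  FM05: 5 × 9 = 45
  FM06: 8 × 8 = 64
  FM07: 8 × 2 = 16
Highest criticality is 64 → FM06.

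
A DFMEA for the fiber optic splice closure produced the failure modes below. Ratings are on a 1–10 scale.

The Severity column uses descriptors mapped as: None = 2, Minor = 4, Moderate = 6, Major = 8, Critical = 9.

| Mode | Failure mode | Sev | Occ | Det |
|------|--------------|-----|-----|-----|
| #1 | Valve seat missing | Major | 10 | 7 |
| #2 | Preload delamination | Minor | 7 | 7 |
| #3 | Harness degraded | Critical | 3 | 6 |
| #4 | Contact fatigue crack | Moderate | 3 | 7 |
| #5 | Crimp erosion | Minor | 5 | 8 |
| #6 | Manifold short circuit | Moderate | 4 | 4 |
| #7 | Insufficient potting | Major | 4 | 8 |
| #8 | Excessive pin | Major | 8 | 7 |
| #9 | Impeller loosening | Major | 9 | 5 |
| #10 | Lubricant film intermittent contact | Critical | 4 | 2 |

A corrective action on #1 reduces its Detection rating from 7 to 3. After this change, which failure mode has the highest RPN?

RPN = Severity × Occurrence × Detection:
  #1: 8 × 10 × 7 = 560
  #2: 4 × 7 × 7 = 196
  #3: 9 × 3 × 6 = 162
  #4: 6 × 3 × 7 = 126
  #5: 4 × 5 × 8 = 160
  #6: 6 × 4 × 4 = 96
  #7: 8 × 4 × 8 = 256
  #8: 8 × 8 × 7 = 448
  #9: 8 × 9 × 5 = 360
  #10: 9 × 4 × 2 = 72
After action: #1 → 8 × 10 × 3 = 240.
Revised RPNs: #8=448, #9=360, #7=256, #1=240, #2=196, #3=162, #5=160, #4=126, #6=96, #10=72.
Highest is now #8 (448).

#8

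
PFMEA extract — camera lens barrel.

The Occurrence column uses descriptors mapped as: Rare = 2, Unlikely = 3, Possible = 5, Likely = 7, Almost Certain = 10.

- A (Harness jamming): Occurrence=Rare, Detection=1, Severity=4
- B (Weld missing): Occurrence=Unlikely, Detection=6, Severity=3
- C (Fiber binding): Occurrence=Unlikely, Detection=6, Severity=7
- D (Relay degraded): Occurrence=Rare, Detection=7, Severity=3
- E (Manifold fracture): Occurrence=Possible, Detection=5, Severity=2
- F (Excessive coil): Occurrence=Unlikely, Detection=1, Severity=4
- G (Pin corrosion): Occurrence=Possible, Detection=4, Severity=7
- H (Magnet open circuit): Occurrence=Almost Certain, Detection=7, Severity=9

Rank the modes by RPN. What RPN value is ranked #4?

54

RPN = Severity × Occurrence × Detection:
  A: 4 × 2 × 1 = 8
  B: 3 × 3 × 6 = 54
  C: 7 × 3 × 6 = 126
  D: 3 × 2 × 7 = 42
  E: 2 × 5 × 5 = 50
  F: 4 × 3 × 1 = 12
  G: 7 × 5 × 4 = 140
  H: 9 × 10 × 7 = 630
Sorted descending: 630, 140, 126, 54, 50, 42, 12, 8.
The fourth-highest RPN is 54 (B).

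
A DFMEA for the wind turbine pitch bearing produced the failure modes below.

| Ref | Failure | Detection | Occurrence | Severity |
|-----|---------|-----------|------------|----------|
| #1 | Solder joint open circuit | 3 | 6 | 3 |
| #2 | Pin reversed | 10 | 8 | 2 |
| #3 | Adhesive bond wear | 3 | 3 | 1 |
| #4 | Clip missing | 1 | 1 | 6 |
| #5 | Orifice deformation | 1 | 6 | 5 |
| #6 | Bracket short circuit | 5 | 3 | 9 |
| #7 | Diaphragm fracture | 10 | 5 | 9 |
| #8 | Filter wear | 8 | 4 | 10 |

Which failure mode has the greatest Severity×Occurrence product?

#7

Criticality = Severity × Occurrence:
  #1: 3 × 6 = 18
  #2: 2 × 8 = 16
  #3: 1 × 3 = 3
  #4: 6 × 1 = 6
  #5: 5 × 6 = 30
  #6: 9 × 3 = 27
  #7: 9 × 5 = 45
  #8: 10 × 4 = 40
Highest criticality is 45 → #7.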